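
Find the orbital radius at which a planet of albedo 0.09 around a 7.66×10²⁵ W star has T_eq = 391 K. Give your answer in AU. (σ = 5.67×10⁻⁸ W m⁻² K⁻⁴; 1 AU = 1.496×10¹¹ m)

From T_eq⁴ = L(1−A)/(16πσd²): d = √[L(1−A)/(16πσT_eq⁴)].
d = √[7.66×10²⁵ × 0.91 / (16π × 5.67×10⁻⁸ × (391)⁴)] = 3.23×10¹⁰ m = 0.216 AU.

d ≈ 0.216 AU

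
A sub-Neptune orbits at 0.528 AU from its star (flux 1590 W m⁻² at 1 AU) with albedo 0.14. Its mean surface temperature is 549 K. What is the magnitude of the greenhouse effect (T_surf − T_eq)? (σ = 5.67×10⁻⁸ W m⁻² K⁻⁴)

ΔT ≈ 165.5 K

S = 1590/0.528² = 5703 W m⁻².
T_eq = [S(1−A)/(4σ)]^(1/4) = [5703×0.86/(4×5.67×10⁻⁸)]^(1/4) = 383.5 K.
ΔT = T_surf − T_eq = 549 − 383.5.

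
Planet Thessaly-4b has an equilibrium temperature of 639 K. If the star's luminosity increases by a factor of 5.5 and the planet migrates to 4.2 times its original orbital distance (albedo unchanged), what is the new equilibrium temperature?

T_eq ≈ 477 K

T_eq ∝ L^(1/4) · d^(−1/2).
T′ = 639 × 5.5^(1/4) / 4.2^(1/2) = 477 K.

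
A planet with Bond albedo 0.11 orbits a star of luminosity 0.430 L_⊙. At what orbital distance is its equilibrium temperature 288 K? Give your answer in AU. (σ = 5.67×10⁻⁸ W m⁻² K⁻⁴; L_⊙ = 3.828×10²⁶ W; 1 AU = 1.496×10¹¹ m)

d ≈ 0.578 AU

L = 0.430 × 3.828×10²⁶ = 1.65×10²⁶ W.
From T_eq⁴ = L(1−A)/(16πσd²): d = √[L(1−A)/(16πσT_eq⁴)].
d = √[1.65×10²⁶ × 0.89 / (16π × 5.67×10⁻⁸ × (288)⁴)] = 8.64×10¹⁰ m = 0.578 AU.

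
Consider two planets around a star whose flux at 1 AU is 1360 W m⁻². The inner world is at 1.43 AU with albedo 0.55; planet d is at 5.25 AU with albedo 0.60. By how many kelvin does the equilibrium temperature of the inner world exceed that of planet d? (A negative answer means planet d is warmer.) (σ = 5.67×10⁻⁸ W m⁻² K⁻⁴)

T_eq = [S₀(1−A)/(4σd²)]^(1/4), so T ∝ (1−A)^(1/4) / √d.
T₁ = [1360×0.45/(4×5.67×10⁻⁸×1.43²)]^(1/4) = 190.59 K.
T₂ = [1360×0.40/(4×5.67×10⁻⁸×5.25²)]^(1/4) = 96.58 K.

ΔT ≈ 94.0 K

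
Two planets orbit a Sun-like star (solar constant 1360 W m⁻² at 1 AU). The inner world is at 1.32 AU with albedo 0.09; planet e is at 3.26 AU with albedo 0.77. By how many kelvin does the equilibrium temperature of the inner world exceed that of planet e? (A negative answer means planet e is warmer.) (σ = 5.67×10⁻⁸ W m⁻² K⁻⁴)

T_eq = [S₀(1−A)/(4σd²)]^(1/4), so T ∝ (1−A)^(1/4) / √d.
T₁ = [1360×0.91/(4×5.67×10⁻⁸×1.32²)]^(1/4) = 236.56 K.
T₂ = [1360×0.23/(4×5.67×10⁻⁸×3.26²)]^(1/4) = 106.73 K.

ΔT ≈ 129.8 K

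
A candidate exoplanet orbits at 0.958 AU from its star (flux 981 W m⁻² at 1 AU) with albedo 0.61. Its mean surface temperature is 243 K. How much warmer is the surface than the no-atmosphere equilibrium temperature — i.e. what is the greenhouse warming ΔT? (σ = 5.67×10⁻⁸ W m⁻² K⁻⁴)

ΔT ≈ 35.9 K

S = 981/0.958² = 1069 W m⁻².
T_eq = [S(1−A)/(4σ)]^(1/4) = [1069×0.39/(4×5.67×10⁻⁸)]^(1/4) = 207.1 K.
ΔT = T_surf − T_eq = 243 − 207.1.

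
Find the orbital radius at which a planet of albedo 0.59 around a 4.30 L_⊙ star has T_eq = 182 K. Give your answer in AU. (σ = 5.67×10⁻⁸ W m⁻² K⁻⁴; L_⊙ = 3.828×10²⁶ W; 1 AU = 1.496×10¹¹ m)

d ≈ 3.11 AU

L = 4.30 × 3.828×10²⁶ = 1.65×10²⁷ W.
From T_eq⁴ = L(1−A)/(16πσd²): d = √[L(1−A)/(16πσT_eq⁴)].
d = √[1.65×10²⁷ × 0.41 / (16π × 5.67×10⁻⁸ × (182)⁴)] = 4.65×10¹¹ m = 3.11 AU.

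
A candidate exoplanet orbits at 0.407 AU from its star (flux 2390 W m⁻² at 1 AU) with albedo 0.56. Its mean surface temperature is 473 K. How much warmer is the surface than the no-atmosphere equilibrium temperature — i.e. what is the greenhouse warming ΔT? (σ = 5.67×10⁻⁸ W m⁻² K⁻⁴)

ΔT ≈ 64.0 K

S = 2390/0.407² = 1.443×10⁴ W m⁻².
T_eq = [S(1−A)/(4σ)]^(1/4) = [1.443×10⁴×0.44/(4×5.67×10⁻⁸)]^(1/4) = 409.0 K.
ΔT = T_surf − T_eq = 473 − 409.0.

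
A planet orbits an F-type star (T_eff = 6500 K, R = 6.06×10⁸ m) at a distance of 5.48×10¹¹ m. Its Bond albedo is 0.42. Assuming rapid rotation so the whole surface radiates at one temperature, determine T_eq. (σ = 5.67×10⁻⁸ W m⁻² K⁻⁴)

L = 4πR_⋆²σT_⋆⁴ = 4π(6.06×10⁸)² × 5.67×10⁻⁸ × (6500)⁴ = 4.67×10²⁶ W.
S = L/(4πd²) = 124 W m⁻².
Energy balance: absorbed = emitted ⇒ πR²·S(1−A) = 4πR²·σT_eq⁴, so T_eq⁴ = S(1−A)/(4σ).
T_eq = [124 × 0.58 / (4 × 5.67×10⁻⁸)]^(1/4) = (3.17×10⁸)^(1/4) = 133 K.

T_eq ≈ 133 K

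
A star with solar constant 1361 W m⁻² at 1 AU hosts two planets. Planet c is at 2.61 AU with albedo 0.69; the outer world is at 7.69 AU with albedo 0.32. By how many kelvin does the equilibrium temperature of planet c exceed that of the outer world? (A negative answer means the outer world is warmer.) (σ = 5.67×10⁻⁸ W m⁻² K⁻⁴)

ΔT ≈ 37.4 K

T_eq = [S₀(1−A)/(4σd²)]^(1/4), so T ∝ (1−A)^(1/4) / √d.
T₁ = [1361×0.31/(4×5.67×10⁻⁸×2.61²)]^(1/4) = 128.55 K.
T₂ = [1361×0.68/(4×5.67×10⁻⁸×7.69²)]^(1/4) = 91.14 K.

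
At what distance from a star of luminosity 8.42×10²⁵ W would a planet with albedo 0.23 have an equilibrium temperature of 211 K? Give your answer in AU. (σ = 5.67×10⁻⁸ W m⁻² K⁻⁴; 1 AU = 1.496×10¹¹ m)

d ≈ 0.716 AU

From T_eq⁴ = L(1−A)/(16πσd²): d = √[L(1−A)/(16πσT_eq⁴)].
d = √[8.42×10²⁵ × 0.77 / (16π × 5.67×10⁻⁸ × (211)⁴)] = 1.07×10¹¹ m = 0.716 AU.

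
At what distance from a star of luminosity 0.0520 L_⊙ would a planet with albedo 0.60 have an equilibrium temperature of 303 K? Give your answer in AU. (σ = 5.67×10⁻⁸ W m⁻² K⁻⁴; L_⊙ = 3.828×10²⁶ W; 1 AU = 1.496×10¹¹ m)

L = 0.0520 × 3.828×10²⁶ = 1.99×10²⁵ W.
From T_eq⁴ = L(1−A)/(16πσd²): d = √[L(1−A)/(16πσT_eq⁴)].
d = √[1.99×10²⁵ × 0.40 / (16π × 5.67×10⁻⁸ × (303)⁴)] = 1.82×10¹⁰ m = 0.122 AU.

d ≈ 0.122 AU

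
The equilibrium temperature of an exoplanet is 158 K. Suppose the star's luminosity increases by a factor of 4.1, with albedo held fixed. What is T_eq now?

T_eq ∝ L^(1/4) · d^(−1/2).
T′ = 158 × 4.1^(1/4) = 225 K.

T_eq ≈ 225 K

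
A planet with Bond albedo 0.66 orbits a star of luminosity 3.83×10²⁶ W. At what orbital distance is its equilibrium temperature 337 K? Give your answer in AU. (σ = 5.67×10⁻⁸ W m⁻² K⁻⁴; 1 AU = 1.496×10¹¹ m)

From T_eq⁴ = L(1−A)/(16πσd²): d = √[L(1−A)/(16πσT_eq⁴)].
d = √[3.83×10²⁶ × 0.34 / (16π × 5.67×10⁻⁸ × (337)⁴)] = 5.95×10¹⁰ m = 0.398 AU.

d ≈ 0.398 AU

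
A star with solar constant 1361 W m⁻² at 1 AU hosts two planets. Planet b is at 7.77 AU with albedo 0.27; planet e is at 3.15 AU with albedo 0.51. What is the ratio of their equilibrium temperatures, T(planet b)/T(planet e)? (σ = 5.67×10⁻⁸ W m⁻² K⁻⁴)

T₁/T₂ ≈ 0.703

T_eq = [S₀(1−A)/(4σd²)]^(1/4), so T ∝ (1−A)^(1/4) / √d.
T₁ = [1361×0.73/(4×5.67×10⁻⁸×7.77²)]^(1/4) = 92.29 K.
T₂ = [1361×0.49/(4×5.67×10⁻⁸×3.15²)]^(1/4) = 131.20 K.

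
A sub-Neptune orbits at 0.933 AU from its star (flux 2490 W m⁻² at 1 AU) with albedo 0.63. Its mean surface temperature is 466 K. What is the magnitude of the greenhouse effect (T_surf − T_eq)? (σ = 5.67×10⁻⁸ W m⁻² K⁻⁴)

ΔT ≈ 204.6 K

S = 2490/0.933² = 2860 W m⁻².
T_eq = [S(1−A)/(4σ)]^(1/4) = [2860×0.37/(4×5.67×10⁻⁸)]^(1/4) = 261.4 K.
ΔT = T_surf − T_eq = 466 − 261.4.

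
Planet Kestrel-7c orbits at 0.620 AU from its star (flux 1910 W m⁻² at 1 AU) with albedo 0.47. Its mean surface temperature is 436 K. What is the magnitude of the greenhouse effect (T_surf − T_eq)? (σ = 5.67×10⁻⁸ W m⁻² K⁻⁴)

ΔT ≈ 107.7 K

S = 1910/0.620² = 4969 W m⁻².
T_eq = [S(1−A)/(4σ)]^(1/4) = [4969×0.53/(4×5.67×10⁻⁸)]^(1/4) = 328.3 K.
ΔT = T_surf − T_eq = 436 − 328.3.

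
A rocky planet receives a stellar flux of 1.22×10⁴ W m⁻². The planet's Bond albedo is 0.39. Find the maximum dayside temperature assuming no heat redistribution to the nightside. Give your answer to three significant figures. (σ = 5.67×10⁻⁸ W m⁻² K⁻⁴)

With no redistribution each surface element balances locally: S(1−A) = σT⁴.
T = [1.22×10⁴ × 0.61 / 5.67×10⁻⁸]^(1/4) = (1.31×10¹¹)^(1/4) = 602 K.

T_ss ≈ 602 K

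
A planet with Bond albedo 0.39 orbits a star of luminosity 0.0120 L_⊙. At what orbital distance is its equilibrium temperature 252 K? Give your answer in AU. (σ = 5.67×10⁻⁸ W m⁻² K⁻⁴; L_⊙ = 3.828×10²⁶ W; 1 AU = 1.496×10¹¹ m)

L = 0.0120 × 3.828×10²⁶ = 4.59×10²⁴ W.
From T_eq⁴ = L(1−A)/(16πσd²): d = √[L(1−A)/(16πσT_eq⁴)].
d = √[4.59×10²⁴ × 0.61 / (16π × 5.67×10⁻⁸ × (252)⁴)] = 1.56×10¹⁰ m = 0.104 AU.

d ≈ 0.104 AU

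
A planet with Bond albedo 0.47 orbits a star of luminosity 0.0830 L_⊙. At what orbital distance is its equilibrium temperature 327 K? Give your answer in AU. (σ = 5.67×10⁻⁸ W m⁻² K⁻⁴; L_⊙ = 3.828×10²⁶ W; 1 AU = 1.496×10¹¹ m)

L = 0.0830 × 3.828×10²⁶ = 3.18×10²⁵ W.
From T_eq⁴ = L(1−A)/(16πσd²): d = √[L(1−A)/(16πσT_eq⁴)].
d = √[3.18×10²⁵ × 0.53 / (16π × 5.67×10⁻⁸ × (327)⁴)] = 2.27×10¹⁰ m = 0.152 AU.

d ≈ 0.152 AU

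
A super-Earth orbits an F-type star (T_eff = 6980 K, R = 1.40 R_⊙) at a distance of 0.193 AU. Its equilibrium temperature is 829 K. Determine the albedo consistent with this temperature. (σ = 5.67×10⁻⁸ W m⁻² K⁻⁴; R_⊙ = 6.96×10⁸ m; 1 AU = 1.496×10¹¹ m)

A ≈ 0.30

R_⋆ = 1.40 × 6.96×10⁸ = 9.74×10⁸ m.
d = 0.193 AU = 2.89×10¹⁰ m.
L = 4πR_⋆²σT_⋆⁴ = 4π(9.74×10⁸)² × 5.67×10⁻⁸ × (6980)⁴ = 1.61×10²⁷ W.
S = L/(4πd²) = 1.53×10⁵ W m⁻².
From T_eq⁴ = S(1−A)/(4σ): 1−A = 4σT_eq⁴/S.
1−A = 4 × 5.67×10⁻⁸ × (829)⁴ / 1.53×10⁵ = 0.699.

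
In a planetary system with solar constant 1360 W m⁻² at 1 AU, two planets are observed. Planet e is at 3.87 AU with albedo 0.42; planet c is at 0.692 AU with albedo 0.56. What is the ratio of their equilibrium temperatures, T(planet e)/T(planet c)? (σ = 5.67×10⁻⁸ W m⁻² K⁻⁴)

T_eq = [S₀(1−A)/(4σd²)]^(1/4), so T ∝ (1−A)^(1/4) / √d.
T₁ = [1360×0.58/(4×5.67×10⁻⁸×3.87²)]^(1/4) = 123.45 K.
T₂ = [1360×0.44/(4×5.67×10⁻⁸×0.692²)]^(1/4) = 272.45 K.

T₁/T₂ ≈ 0.453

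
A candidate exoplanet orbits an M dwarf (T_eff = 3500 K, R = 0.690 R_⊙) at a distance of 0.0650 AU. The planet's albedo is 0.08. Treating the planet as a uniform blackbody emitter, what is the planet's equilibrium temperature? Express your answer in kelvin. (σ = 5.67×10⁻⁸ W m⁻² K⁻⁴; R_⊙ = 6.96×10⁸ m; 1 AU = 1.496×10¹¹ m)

R_⋆ = 0.690 × 6.96×10⁸ = 4.80×10⁸ m.
d = 0.0650 AU = 9.72×10⁹ m.
L = 4πR_⋆²σT_⋆⁴ = 4π(4.80×10⁸)² × 5.67×10⁻⁸ × (3500)⁴ = 2.47×10²⁵ W.
S = L/(4πd²) = 2.08×10⁴ W m⁻².
Energy balance: absorbed = emitted ⇒ πR²·S(1−A) = 4πR²·σT_eq⁴, so T_eq⁴ = S(1−A)/(4σ).
T_eq = [2.08×10⁴ × 0.92 / (4 × 5.67×10⁻⁸)]^(1/4) = (8.42×10¹⁰)^(1/4) = 539 K.

T_eq ≈ 539 K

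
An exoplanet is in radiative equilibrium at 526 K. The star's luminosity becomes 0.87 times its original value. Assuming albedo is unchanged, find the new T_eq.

T_eq ≈ 508 K

T_eq ∝ L^(1/4) · d^(−1/2).
T′ = 526 × 0.87^(1/4) = 508 K.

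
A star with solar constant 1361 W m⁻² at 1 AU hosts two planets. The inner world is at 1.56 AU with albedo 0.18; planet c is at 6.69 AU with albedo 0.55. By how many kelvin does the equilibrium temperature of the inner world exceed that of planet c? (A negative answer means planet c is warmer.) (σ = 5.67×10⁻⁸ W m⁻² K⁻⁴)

T_eq = [S₀(1−A)/(4σd²)]^(1/4), so T ∝ (1−A)^(1/4) / √d.
T₁ = [1361×0.82/(4×5.67×10⁻⁸×1.56²)]^(1/4) = 212.05 K.
T₂ = [1361×0.45/(4×5.67×10⁻⁸×6.69²)]^(1/4) = 88.13 K.

ΔT ≈ 123.9 K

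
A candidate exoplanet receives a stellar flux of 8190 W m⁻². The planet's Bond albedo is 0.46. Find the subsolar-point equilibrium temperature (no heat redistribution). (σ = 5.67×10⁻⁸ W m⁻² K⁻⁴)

At the subsolar point the surface absorbs S(1−A) and emits σT⁴ per unit area — no factor of 4, since only the local patch is in balance.
T = [8190 × 0.54 / 5.67×10⁻⁸]^(1/4) = (7.80×10¹⁰)^(1/4) = 528 K.

T_ss ≈ 528 K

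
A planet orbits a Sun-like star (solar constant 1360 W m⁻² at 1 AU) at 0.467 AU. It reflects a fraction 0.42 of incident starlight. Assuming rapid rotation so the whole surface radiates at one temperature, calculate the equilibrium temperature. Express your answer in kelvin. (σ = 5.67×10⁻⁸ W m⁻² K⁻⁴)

Flux at 0.467 AU: S = 1360/0.467² = 6240 W m⁻².
Energy balance: absorbed = emitted ⇒ πR²·S(1−A) = 4πR²·σT_eq⁴, so T_eq⁴ = S(1−A)/(4σ).
T_eq = [6240 × 0.58 / (4 × 5.67×10⁻⁸)]^(1/4) = (1.59×10¹⁰)^(1/4) = 355 K.

T_eq ≈ 355 K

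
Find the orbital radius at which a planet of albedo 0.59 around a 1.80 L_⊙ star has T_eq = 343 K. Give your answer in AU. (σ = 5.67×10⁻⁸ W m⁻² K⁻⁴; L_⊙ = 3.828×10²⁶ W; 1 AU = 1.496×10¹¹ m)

d ≈ 0.566 AU

L = 1.80 × 3.828×10²⁶ = 6.89×10²⁶ W.
From T_eq⁴ = L(1−A)/(16πσd²): d = √[L(1−A)/(16πσT_eq⁴)].
d = √[6.89×10²⁶ × 0.41 / (16π × 5.67×10⁻⁸ × (343)⁴)] = 8.46×10¹⁰ m = 0.566 AU.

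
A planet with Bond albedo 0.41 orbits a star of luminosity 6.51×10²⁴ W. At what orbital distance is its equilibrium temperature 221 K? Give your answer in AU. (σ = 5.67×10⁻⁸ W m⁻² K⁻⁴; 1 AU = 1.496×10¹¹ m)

d ≈ 0.159 AU

From T_eq⁴ = L(1−A)/(16πσd²): d = √[L(1−A)/(16πσT_eq⁴)].
d = √[6.51×10²⁴ × 0.59 / (16π × 5.67×10⁻⁸ × (221)⁴)] = 2.38×10¹⁰ m = 0.159 AU.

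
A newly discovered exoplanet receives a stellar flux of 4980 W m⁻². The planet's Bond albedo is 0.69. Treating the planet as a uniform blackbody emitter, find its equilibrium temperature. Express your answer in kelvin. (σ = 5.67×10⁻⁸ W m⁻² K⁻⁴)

Energy balance: absorbed = emitted ⇒ πR²·S(1−A) = 4πR²·σT_eq⁴, so T_eq⁴ = S(1−A)/(4σ).
T_eq = [4980 × 0.31 / (4 × 5.67×10⁻⁸)]^(1/4) = (6.81×10⁹)^(1/4) = 287 K.

T_eq ≈ 287 K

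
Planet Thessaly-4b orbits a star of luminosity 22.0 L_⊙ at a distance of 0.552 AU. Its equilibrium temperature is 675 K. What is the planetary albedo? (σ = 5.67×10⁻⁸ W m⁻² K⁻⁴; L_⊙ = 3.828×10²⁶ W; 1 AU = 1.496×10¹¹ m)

A ≈ 0.52

d = 0.552 AU = 8.26×10¹⁰ m.
L = 22.0 × 3.828×10²⁶ = 8.42×10²⁷ W.
Flux: S = L/(4πd²) = 8.42×10²⁷/(4π×(8.26×10¹⁰)²) = 9.83×10⁴ W m⁻².
From T_eq⁴ = S(1−A)/(4σ): 1−A = 4σT_eq⁴/S.
1−A = 4 × 5.67×10⁻⁸ × (675)⁴ / 9.83×10⁴ = 0.479.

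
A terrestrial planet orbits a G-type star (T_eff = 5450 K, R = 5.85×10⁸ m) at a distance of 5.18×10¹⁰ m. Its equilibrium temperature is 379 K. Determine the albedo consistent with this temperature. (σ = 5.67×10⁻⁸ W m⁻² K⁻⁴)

L = 4πR_⋆²σT_⋆⁴ = 4π(5.85×10⁸)² × 5.67×10⁻⁸ × (5450)⁴ = 2.15×10²⁶ W.
S = L/(4πd²) = 6380 W m⁻².
From T_eq⁴ = S(1−A)/(4σ): 1−A = 4σT_eq⁴/S.
1−A = 4 × 5.67×10⁻⁸ × (379)⁴ / 6380 = 0.733.

A ≈ 0.27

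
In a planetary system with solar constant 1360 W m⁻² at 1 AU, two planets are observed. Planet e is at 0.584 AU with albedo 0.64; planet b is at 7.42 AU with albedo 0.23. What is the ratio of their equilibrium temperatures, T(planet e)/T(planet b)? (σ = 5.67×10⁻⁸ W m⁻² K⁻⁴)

T₁/T₂ ≈ 2.947

T_eq = [S₀(1−A)/(4σd²)]^(1/4), so T ∝ (1−A)^(1/4) / √d.
T₁ = [1360×0.36/(4×5.67×10⁻⁸×0.584²)]^(1/4) = 282.06 K.
T₂ = [1360×0.77/(4×5.67×10⁻⁸×7.42²)]^(1/4) = 95.70 K.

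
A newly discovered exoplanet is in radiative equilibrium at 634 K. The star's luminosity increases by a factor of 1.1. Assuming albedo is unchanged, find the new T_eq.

T_eq ∝ L^(1/4) · d^(−1/2).
T′ = 634 × 1.1^(1/4) = 649 K.

T_eq ≈ 649 K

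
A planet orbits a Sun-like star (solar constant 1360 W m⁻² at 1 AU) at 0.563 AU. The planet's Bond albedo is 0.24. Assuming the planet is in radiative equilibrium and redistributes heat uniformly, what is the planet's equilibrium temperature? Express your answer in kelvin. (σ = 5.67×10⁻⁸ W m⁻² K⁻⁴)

Flux at 0.563 AU: S = 1360/0.563² = 4290 W m⁻².
Energy balance: absorbed = emitted ⇒ πR²·S(1−A) = 4πR²·σT_eq⁴, so T_eq⁴ = S(1−A)/(4σ).
T_eq = [4290 × 0.76 / (4 × 5.67×10⁻⁸)]^(1/4) = (1.44×10¹⁰)^(1/4) = 346 K.

T_eq ≈ 346 K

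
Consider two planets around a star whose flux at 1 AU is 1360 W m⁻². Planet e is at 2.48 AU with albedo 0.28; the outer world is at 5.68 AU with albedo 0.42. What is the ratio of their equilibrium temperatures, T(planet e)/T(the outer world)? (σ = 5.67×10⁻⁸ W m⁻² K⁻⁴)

T_eq = [S₀(1−A)/(4σd²)]^(1/4), so T ∝ (1−A)^(1/4) / √d.
T₁ = [1360×0.72/(4×5.67×10⁻⁸×2.48²)]^(1/4) = 162.77 K.
T₂ = [1360×0.58/(4×5.67×10⁻⁸×5.68²)]^(1/4) = 101.90 K.

T₁/T₂ ≈ 1.597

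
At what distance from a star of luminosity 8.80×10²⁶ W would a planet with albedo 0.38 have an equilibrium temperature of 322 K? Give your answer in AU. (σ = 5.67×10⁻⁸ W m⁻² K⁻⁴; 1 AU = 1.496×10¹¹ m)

From T_eq⁴ = L(1−A)/(16πσd²): d = √[L(1−A)/(16πσT_eq⁴)].
d = √[8.80×10²⁶ × 0.62 / (16π × 5.67×10⁻⁸ × (322)⁴)] = 1.33×10¹¹ m = 0.892 AU.

d ≈ 0.892 AU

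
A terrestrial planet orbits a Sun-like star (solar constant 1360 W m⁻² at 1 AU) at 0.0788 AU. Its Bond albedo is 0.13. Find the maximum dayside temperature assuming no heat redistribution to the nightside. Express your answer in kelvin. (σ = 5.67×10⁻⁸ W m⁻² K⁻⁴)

Flux at 0.0788 AU: S = 1360/0.0788² = 2.19×10⁵ W m⁻².
With no redistribution each surface element balances locally: S(1−A) = σT⁴.
T = [2.19×10⁵ × 0.87 / 5.67×10⁻⁸]^(1/4) = (3.36×10¹²)^(1/4) = 1350 K.

T_ss ≈ 1350 K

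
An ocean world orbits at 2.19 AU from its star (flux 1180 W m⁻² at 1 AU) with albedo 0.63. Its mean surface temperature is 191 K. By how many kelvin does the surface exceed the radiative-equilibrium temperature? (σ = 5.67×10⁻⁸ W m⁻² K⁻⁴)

S = 1180/2.19² = 246.0 W m⁻².
T_eq = [S(1−A)/(4σ)]^(1/4) = [246.0×0.37/(4×5.67×10⁻⁸)]^(1/4) = 141.5 K.
ΔT = T_surf − T_eq = 191 − 141.5.

ΔT ≈ 49.5 K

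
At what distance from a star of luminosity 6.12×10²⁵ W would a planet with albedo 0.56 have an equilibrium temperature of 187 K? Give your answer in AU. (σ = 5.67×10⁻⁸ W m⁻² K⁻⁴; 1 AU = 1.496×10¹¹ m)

From T_eq⁴ = L(1−A)/(16πσd²): d = √[L(1−A)/(16πσT_eq⁴)].
d = √[6.12×10²⁵ × 0.44 / (16π × 5.67×10⁻⁸ × (187)⁴)] = 8.79×10¹⁰ m = 0.588 AU.

d ≈ 0.588 AU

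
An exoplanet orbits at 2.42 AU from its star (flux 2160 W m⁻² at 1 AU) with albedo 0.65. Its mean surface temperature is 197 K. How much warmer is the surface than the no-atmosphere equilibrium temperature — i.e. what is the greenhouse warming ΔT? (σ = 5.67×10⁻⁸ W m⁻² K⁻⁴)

S = 2160/2.42² = 368.8 W m⁻².
T_eq = [S(1−A)/(4σ)]^(1/4) = [368.8×0.35/(4×5.67×10⁻⁸)]^(1/4) = 154.5 K.
ΔT = T_surf − T_eq = 197 − 154.5.

ΔT ≈ 42.5 K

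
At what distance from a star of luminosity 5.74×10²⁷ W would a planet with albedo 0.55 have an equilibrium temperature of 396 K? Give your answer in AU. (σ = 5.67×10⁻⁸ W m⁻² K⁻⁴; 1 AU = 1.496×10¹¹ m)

From T_eq⁴ = L(1−A)/(16πσd²): d = √[L(1−A)/(16πσT_eq⁴)].
d = √[5.74×10²⁷ × 0.45 / (16π × 5.67×10⁻⁸ × (396)⁴)] = 1.92×10¹¹ m = 1.28 AU.

d ≈ 1.28 AU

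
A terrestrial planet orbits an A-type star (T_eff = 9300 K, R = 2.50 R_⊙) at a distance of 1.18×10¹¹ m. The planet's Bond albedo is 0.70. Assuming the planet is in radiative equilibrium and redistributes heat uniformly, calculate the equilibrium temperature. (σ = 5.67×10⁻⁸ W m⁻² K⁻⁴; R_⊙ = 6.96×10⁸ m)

T_eq ≈ 591 K

R_⋆ = 2.50 × 6.96×10⁸ = 1.74×10⁹ m.
L = 4πR_⋆²σT_⋆⁴ = 4π(1.74×10⁹)² × 5.67×10⁻⁸ × (9300)⁴ = 1.61×10²⁸ W.
S = L/(4πd²) = 9.22×10⁴ W m⁻².
Energy balance: absorbed = emitted ⇒ πR²·S(1−A) = 4πR²·σT_eq⁴, so T_eq⁴ = S(1−A)/(4σ).
T_eq = [9.22×10⁴ × 0.30 / (4 × 5.67×10⁻⁸)]^(1/4) = (1.22×10¹¹)^(1/4) = 591 K.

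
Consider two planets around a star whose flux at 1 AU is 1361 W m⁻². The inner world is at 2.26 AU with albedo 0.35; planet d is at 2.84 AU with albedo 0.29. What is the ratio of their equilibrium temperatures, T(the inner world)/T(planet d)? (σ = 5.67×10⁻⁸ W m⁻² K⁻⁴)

T₁/T₂ ≈ 1.097

T_eq = [S₀(1−A)/(4σd²)]^(1/4), so T ∝ (1−A)^(1/4) / √d.
T₁ = [1361×0.65/(4×5.67×10⁻⁸×2.26²)]^(1/4) = 166.24 K.
T₂ = [1361×0.71/(4×5.67×10⁻⁸×2.84²)]^(1/4) = 151.60 K.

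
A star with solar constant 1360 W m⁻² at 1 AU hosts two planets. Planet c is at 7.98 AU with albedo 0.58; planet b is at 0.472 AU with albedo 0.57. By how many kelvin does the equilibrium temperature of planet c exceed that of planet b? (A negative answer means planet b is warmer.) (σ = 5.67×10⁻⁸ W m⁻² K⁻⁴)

ΔT ≈ -248.7 K

T_eq = [S₀(1−A)/(4σd²)]^(1/4), so T ∝ (1−A)^(1/4) / √d.
T₁ = [1360×0.42/(4×5.67×10⁻⁸×7.98²)]^(1/4) = 79.30 K.
T₂ = [1360×0.43/(4×5.67×10⁻⁸×0.472²)]^(1/4) = 328.00 K.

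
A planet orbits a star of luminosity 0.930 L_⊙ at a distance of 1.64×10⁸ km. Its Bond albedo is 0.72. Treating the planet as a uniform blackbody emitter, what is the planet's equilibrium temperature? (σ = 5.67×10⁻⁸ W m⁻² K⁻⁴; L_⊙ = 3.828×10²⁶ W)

d = 1.64×10⁸ km = 1.64×10¹¹ m.
L = 0.930 × 3.828×10²⁶ = 3.56×10²⁶ W.
Flux: S = L/(4πd²) = 3.56×10²⁶/(4π×(1.64×10¹¹)²) = 1050 W m⁻².
Energy balance: absorbed = emitted ⇒ πR²·S(1−A) = 4πR²·σT_eq⁴, so T_eq⁴ = S(1−A)/(4σ).
T_eq = [1050 × 0.28 / (4 × 5.67×10⁻⁸)]^(1/4) = (1.30×10⁹)^(1/4) = 190 K.

T_eq ≈ 190 K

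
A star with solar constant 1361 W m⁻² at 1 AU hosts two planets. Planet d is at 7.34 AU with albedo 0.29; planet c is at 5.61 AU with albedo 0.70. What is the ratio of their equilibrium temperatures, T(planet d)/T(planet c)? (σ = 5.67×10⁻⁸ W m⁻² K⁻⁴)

T₁/T₂ ≈ 1.084

T_eq = [S₀(1−A)/(4σd²)]^(1/4), so T ∝ (1−A)^(1/4) / √d.
T₁ = [1361×0.71/(4×5.67×10⁻⁸×7.34²)]^(1/4) = 94.30 K.
T₂ = [1361×0.30/(4×5.67×10⁻⁸×5.61²)]^(1/4) = 86.97 K.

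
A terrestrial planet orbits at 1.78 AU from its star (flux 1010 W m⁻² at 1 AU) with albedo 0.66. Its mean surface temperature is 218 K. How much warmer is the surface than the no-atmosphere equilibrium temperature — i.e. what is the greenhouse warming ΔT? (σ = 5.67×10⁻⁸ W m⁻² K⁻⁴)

S = 1010/1.78² = 318.8 W m⁻².
T_eq = [S(1−A)/(4σ)]^(1/4) = [318.8×0.34/(4×5.67×10⁻⁸)]^(1/4) = 147.9 K.
ΔT = T_surf − T_eq = 218 − 147.9.

ΔT ≈ 70.1 K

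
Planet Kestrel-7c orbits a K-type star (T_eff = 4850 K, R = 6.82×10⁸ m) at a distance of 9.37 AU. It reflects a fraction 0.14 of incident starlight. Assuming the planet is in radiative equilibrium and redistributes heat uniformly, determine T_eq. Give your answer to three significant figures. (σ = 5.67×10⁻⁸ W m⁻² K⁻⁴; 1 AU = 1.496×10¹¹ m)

T_eq ≈ 72.8 K

d = 9.37 AU = 1.40×10¹² m.
L = 4πR_⋆²σT_⋆⁴ = 4π(6.82×10⁸)² × 5.67×10⁻⁸ × (4850)⁴ = 1.83×10²⁶ W.
S = L/(4πd²) = 7.43 W m⁻².
Energy balance: absorbed = emitted ⇒ πR²·S(1−A) = 4πR²·σT_eq⁴, so T_eq⁴ = S(1−A)/(4σ).
T_eq = [7.43 × 0.86 / (4 × 5.67×10⁻⁸)]^(1/4) = (2.82×10⁷)^(1/4) = 72.8 K.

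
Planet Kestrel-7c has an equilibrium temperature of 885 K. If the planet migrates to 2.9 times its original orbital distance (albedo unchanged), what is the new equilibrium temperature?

T_eq ≈ 520 K

T_eq ∝ L^(1/4) · d^(−1/2).
T′ = 885 / 2.9^(1/2) = 520 K.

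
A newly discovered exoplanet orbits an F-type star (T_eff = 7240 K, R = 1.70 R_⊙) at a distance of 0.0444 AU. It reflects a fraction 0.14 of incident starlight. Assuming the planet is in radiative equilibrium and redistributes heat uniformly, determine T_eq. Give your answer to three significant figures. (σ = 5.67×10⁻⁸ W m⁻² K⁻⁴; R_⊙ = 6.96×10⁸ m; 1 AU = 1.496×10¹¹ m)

R_⋆ = 1.70 × 6.96×10⁸ = 1.18×10⁹ m.
d = 0.0444 AU = 6.64×10⁹ m.
L = 4πR_⋆²σT_⋆⁴ = 4π(1.18×10⁹)² × 5.67×10⁻⁸ × (7240)⁴ = 2.74×10²⁷ W.
S = L/(4πd²) = 4.94×10⁶ W m⁻².
Energy balance: absorbed = emitted ⇒ πR²·S(1−A) = 4πR²·σT_eq⁴, so T_eq⁴ = S(1−A)/(4σ).
T_eq = [4.94×10⁶ × 0.86 / (4 × 5.67×10⁻⁸)]^(1/4) = (1.87×10¹³)^(1/4) = 2080 K.

T_eq ≈ 2080 K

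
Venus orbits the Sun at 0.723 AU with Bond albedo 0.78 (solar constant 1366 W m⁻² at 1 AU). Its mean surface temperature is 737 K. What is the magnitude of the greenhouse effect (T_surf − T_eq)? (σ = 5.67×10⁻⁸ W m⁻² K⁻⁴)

S = 1366/0.723² = 2613 W m⁻².
T_eq = [S(1−A)/(4σ)]^(1/4) = [2613×0.22/(4×5.67×10⁻⁸)]^(1/4) = 224.4 K.
ΔT = T_surf − T_eq = 737 − 224.4.

ΔT ≈ 512.6 K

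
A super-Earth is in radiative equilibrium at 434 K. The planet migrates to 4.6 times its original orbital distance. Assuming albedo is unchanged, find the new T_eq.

T_eq ∝ L^(1/4) · d^(−1/2).
T′ = 434 / 4.6^(1/2) = 202 K.

T_eq ≈ 202 K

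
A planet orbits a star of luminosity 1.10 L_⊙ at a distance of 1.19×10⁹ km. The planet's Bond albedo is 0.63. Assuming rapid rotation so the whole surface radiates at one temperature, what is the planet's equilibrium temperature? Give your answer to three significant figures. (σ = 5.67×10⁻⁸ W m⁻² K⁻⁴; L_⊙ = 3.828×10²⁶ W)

d = 1.19×10⁹ km = 1.19×10¹² m.
L = 1.10 × 3.828×10²⁶ = 4.21×10²⁶ W.
Flux: S = L/(4πd²) = 4.21×10²⁶/(4π×(1.19×10¹²)²) = 23.7 W m⁻².
Energy balance: absorbed = emitted ⇒ πR²·S(1−A) = 4πR²·σT_eq⁴, so T_eq⁴ = S(1−A)/(4σ).
T_eq = [23.7 × 0.37 / (4 × 5.67×10⁻⁸)]^(1/4) = (3.86×10⁷)^(1/4) = 78.8 K.

T_eq ≈ 78.8 K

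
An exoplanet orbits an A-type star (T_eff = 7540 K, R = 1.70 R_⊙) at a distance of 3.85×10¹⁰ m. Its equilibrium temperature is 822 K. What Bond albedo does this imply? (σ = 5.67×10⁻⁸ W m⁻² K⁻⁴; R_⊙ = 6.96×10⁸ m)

A ≈ 0.40

R_⋆ = 1.70 × 6.96×10⁸ = 1.18×10⁹ m.
L = 4πR_⋆²σT_⋆⁴ = 4π(1.18×10⁹)² × 5.67×10⁻⁸ × (7540)⁴ = 3.22×10²⁷ W.
S = L/(4πd²) = 1.73×10⁵ W m⁻².
From T_eq⁴ = S(1−A)/(4σ): 1−A = 4σT_eq⁴/S.
1−A = 4 × 5.67×10⁻⁸ × (822)⁴ / 1.73×10⁵ = 0.598.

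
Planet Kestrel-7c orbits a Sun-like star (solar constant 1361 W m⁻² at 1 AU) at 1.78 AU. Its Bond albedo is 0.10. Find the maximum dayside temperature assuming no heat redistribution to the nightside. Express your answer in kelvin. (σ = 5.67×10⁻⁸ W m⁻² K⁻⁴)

Flux at 1.78 AU: S = 1361/1.78² = 430 W m⁻².
With no redistribution each surface element balances locally: S(1−A) = σT⁴.
T = [430 × 0.90 / 5.67×10⁻⁸]^(1/4) = (6.82×10⁹)^(1/4) = 287 K.

T_ss ≈ 287 K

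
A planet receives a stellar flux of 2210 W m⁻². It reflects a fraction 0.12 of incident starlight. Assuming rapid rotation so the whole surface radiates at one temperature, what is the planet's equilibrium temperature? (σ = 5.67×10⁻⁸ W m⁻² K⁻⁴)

Energy balance: absorbed = emitted ⇒ πR²·S(1−A) = 4πR²·σT_eq⁴, so T_eq⁴ = S(1−A)/(4σ).
T_eq = [2210 × 0.88 / (4 × 5.67×10⁻⁸)]^(1/4) = (8.57×10⁹)^(1/4) = 304 K.

T_eq ≈ 304 K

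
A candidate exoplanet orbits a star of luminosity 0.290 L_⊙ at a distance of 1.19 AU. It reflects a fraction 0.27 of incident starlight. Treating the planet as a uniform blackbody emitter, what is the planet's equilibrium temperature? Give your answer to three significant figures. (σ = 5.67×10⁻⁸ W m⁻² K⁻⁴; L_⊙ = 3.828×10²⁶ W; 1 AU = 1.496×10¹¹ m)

T_eq ≈ 173 K

d = 1.19 AU = 1.78×10¹¹ m.
L = 0.290 × 3.828×10²⁶ = 1.11×10²⁶ W.
Flux: S = L/(4πd²) = 1.11×10²⁶/(4π×(1.78×10¹¹)²) = 279 W m⁻².
Energy balance: absorbed = emitted ⇒ πR²·S(1−A) = 4πR²·σT_eq⁴, so T_eq⁴ = S(1−A)/(4σ).
T_eq = [279 × 0.73 / (4 × 5.67×10⁻⁸)]^(1/4) = (8.97×10⁸)^(1/4) = 173 K.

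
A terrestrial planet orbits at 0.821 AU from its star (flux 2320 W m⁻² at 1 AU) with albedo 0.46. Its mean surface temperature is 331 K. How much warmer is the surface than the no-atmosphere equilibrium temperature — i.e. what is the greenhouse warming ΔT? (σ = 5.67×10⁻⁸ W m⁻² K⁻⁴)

S = 2320/0.821² = 3442 W m⁻².
T_eq = [S(1−A)/(4σ)]^(1/4) = [3442×0.54/(4×5.67×10⁻⁸)]^(1/4) = 300.9 K.
ΔT = T_surf − T_eq = 331 − 300.9.

ΔT ≈ 30.1 K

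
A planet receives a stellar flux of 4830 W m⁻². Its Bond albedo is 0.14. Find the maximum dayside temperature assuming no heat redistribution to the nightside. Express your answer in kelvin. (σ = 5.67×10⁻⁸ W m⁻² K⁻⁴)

With no redistribution each surface element balances locally: S(1−A) = σT⁴.
T = [4830 × 0.86 / 5.67×10⁻⁸]^(1/4) = (7.33×10¹⁰)^(1/4) = 520 K.

T_ss ≈ 520 K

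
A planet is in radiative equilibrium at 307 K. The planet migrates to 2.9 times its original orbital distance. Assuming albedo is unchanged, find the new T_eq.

T_eq ∝ L^(1/4) · d^(−1/2).
T′ = 307 / 2.9^(1/2) = 180 K.

T_eq ≈ 180 K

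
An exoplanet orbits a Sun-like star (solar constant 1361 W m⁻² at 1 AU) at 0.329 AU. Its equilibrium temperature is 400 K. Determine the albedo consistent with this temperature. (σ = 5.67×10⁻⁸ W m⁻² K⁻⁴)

A ≈ 0.54

Flux at 0.329 AU: S = 1361/0.329² = 1.26×10⁴ W m⁻².
From T_eq⁴ = S(1−A)/(4σ): 1−A = 4σT_eq⁴/S.
1−A = 4 × 5.67×10⁻⁸ × (400)⁴ / 1.26×10⁴ = 0.462.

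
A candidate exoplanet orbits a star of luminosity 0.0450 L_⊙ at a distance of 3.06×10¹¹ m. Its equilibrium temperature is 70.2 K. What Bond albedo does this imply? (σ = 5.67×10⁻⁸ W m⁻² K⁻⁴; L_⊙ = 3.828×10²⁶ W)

L = 0.0450 × 3.828×10²⁶ = 1.72×10²⁵ W.
Flux: S = L/(4πd²) = 1.72×10²⁵/(4π×(3.06×10¹¹)²) = 14.6 W m⁻².
From T_eq⁴ = S(1−A)/(4σ): 1−A = 4σT_eq⁴/S.
1−A = 4 × 5.67×10⁻⁸ × (70.2)⁴ / 14.6 = 0.376.

A ≈ 0.62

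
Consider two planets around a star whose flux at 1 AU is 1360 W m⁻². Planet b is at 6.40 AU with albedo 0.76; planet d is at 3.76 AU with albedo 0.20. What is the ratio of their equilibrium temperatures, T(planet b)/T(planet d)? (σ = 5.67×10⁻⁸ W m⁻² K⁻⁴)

T_eq = [S₀(1−A)/(4σd²)]^(1/4), so T ∝ (1−A)^(1/4) / √d.
T₁ = [1360×0.24/(4×5.67×10⁻⁸×6.40²)]^(1/4) = 76.99 K.
T₂ = [1360×0.80/(4×5.67×10⁻⁸×3.76²)]^(1/4) = 135.72 K.

T₁/T₂ ≈ 0.567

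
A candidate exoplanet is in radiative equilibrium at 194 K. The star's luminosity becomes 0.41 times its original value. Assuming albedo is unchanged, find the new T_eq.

T_eq ∝ L^(1/4) · d^(−1/2).
T′ = 194 × 0.41^(1/4) = 155 K.

T_eq ≈ 155 K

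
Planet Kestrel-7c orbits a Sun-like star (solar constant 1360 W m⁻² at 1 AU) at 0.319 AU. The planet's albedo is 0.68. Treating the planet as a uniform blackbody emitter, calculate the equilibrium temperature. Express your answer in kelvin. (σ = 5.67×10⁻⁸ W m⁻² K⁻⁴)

Flux at 0.319 AU: S = 1360/0.319² = 1.34×10⁴ W m⁻².
Energy balance: absorbed = emitted ⇒ πR²·S(1−A) = 4πR²·σT_eq⁴, so T_eq⁴ = S(1−A)/(4σ).
T_eq = [1.34×10⁴ × 0.32 / (4 × 5.67×10⁻⁸)]^(1/4) = (1.89×10¹⁰)^(1/4) = 371 K.

T_eq ≈ 371 K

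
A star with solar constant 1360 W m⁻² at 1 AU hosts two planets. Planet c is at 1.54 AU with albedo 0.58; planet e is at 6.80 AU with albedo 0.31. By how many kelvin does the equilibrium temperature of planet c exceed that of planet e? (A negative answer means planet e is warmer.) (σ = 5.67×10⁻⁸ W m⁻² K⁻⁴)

ΔT ≈ 83.3 K

T_eq = [S₀(1−A)/(4σd²)]^(1/4), so T ∝ (1−A)^(1/4) / √d.
T₁ = [1360×0.42/(4×5.67×10⁻⁸×1.54²)]^(1/4) = 180.52 K.
T₂ = [1360×0.69/(4×5.67×10⁻⁸×6.80²)]^(1/4) = 97.26 K.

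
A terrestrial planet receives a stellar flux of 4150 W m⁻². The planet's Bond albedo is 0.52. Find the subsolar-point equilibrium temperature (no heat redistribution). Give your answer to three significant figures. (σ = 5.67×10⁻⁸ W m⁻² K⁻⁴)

T_ss ≈ 433 K

At the subsolar point the surface absorbs S(1−A) and emits σT⁴ per unit area — no factor of 4, since only the local patch is in balance.
T = [4150 × 0.48 / 5.67×10⁻⁸]^(1/4) = (3.51×10¹⁰)^(1/4) = 433 K.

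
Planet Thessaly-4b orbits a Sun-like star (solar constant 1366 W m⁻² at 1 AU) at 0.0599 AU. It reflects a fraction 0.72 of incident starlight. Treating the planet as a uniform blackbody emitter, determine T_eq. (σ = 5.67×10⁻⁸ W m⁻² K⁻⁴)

Flux at 0.0599 AU: S = 1366/0.0599² = 3.81×10⁵ W m⁻².
Energy balance: absorbed = emitted ⇒ πR²·S(1−A) = 4πR²·σT_eq⁴, so T_eq⁴ = S(1−A)/(4σ).
T_eq = [3.81×10⁵ × 0.28 / (4 × 5.67×10⁻⁸)]^(1/4) = (4.70×10¹¹)^(1/4) = 828 K.

T_eq ≈ 828 K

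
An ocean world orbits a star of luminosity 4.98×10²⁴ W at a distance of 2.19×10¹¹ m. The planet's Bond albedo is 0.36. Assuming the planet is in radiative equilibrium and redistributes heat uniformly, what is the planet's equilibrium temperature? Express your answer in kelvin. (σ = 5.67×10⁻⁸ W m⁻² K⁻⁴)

T_eq ≈ 69.5 K

Flux: S = L/(4πd²) = 4.98×10²⁴/(4π×(2.19×10¹¹)²) = 8.26 W m⁻².
Energy balance: absorbed = emitted ⇒ πR²·S(1−A) = 4πR²·σT_eq⁴, so T_eq⁴ = S(1−A)/(4σ).
T_eq = [8.26 × 0.64 / (4 × 5.67×10⁻⁸)]^(1/4) = (2.33×10⁷)^(1/4) = 69.5 K.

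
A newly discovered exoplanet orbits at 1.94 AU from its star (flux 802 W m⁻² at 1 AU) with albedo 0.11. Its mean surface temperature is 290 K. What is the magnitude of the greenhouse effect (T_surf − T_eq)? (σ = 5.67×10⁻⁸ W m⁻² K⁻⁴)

S = 802/1.94² = 213.1 W m⁻².
T_eq = [S(1−A)/(4σ)]^(1/4) = [213.1×0.89/(4×5.67×10⁻⁸)]^(1/4) = 170.1 K.
ΔT = T_surf − T_eq = 290 − 170.1.

ΔT ≈ 119.9 K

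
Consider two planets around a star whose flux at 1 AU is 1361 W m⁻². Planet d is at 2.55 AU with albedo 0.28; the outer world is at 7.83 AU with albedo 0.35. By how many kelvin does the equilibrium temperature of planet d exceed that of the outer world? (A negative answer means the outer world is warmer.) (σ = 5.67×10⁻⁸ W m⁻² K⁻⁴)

T_eq = [S₀(1−A)/(4σd²)]^(1/4), so T ∝ (1−A)^(1/4) / √d.
T₁ = [1361×0.72/(4×5.67×10⁻⁸×2.55²)]^(1/4) = 160.55 K.
T₂ = [1361×0.65/(4×5.67×10⁻⁸×7.83²)]^(1/4) = 89.31 K.

ΔT ≈ 71.2 K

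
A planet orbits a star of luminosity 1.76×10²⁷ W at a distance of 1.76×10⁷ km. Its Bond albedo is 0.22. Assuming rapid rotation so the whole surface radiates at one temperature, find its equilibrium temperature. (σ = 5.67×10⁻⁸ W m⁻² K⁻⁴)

T_eq ≈ 1120 K

d = 1.76×10⁷ km = 1.76×10¹⁰ m.
Flux: S = L/(4πd²) = 1.76×10²⁷/(4π×(1.76×10¹⁰)²) = 4.52×10⁵ W m⁻².
Energy balance: absorbed = emitted ⇒ πR²·S(1−A) = 4πR²·σT_eq⁴, so T_eq⁴ = S(1−A)/(4σ).
T_eq = [4.52×10⁵ × 0.78 / (4 × 5.67×10⁻⁸)]^(1/4) = (1.55×10¹²)^(1/4) = 1120 K.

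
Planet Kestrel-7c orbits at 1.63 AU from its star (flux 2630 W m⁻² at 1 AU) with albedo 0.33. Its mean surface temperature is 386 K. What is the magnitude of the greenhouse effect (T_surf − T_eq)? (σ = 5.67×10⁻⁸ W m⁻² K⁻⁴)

ΔT ≈ 153.5 K

S = 2630/1.63² = 989.9 W m⁻².
T_eq = [S(1−A)/(4σ)]^(1/4) = [989.9×0.67/(4×5.67×10⁻⁸)]^(1/4) = 232.5 K.
ΔT = T_surf − T_eq = 386 − 232.5.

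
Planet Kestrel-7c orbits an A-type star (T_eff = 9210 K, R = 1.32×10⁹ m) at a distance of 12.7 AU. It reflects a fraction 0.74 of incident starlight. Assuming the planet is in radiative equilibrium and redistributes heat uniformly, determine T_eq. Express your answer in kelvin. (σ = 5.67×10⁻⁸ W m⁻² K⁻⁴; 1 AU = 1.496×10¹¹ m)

d = 12.7 AU = 1.90×10¹² m.
L = 4πR_⋆²σT_⋆⁴ = 4π(1.32×10⁹)² × 5.67×10⁻⁸ × (9210)⁴ = 8.93×10²⁷ W.
S = L/(4πd²) = 197 W m⁻².
Energy balance: absorbed = emitted ⇒ πR²·S(1−A) = 4πR²·σT_eq⁴, so T_eq⁴ = S(1−A)/(4σ).
T_eq = [197 × 0.26 / (4 × 5.67×10⁻⁸)]^(1/4) = (2.26×10⁸)^(1/4) = 123 K.

T_eq ≈ 123 K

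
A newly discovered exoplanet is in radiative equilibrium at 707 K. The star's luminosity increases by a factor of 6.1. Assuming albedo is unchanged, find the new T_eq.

T_eq ∝ L^(1/4) · d^(−1/2).
T′ = 707 × 6.1^(1/4) = 1110 K.

T_eq ≈ 1110 K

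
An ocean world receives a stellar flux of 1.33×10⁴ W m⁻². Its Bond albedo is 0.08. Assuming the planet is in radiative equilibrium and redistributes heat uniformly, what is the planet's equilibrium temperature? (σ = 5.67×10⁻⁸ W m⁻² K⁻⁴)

T_eq ≈ 482 K

Energy balance: absorbed = emitted ⇒ πR²·S(1−A) = 4πR²·σT_eq⁴, so T_eq⁴ = S(1−A)/(4σ).
T_eq = [1.33×10⁴ × 0.92 / (4 × 5.67×10⁻⁸)]^(1/4) = (5.40×10¹⁰)^(1/4) = 482 K.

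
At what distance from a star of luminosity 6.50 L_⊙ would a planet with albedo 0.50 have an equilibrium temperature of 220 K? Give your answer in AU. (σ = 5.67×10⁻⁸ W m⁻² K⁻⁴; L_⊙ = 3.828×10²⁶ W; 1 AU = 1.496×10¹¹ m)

d ≈ 2.89 AU

L = 6.50 × 3.828×10²⁶ = 2.49×10²⁷ W.
From T_eq⁴ = L(1−A)/(16πσd²): d = √[L(1−A)/(16πσT_eq⁴)].
d = √[2.49×10²⁷ × 0.50 / (16π × 5.67×10⁻⁸ × (220)⁴)] = 4.32×10¹¹ m = 2.89 AU.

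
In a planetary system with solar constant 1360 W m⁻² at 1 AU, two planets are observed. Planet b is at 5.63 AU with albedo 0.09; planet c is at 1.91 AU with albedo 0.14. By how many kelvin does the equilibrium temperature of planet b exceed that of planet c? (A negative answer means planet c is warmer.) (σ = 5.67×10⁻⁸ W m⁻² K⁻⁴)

ΔT ≈ -79.4 K

T_eq = [S₀(1−A)/(4σd²)]^(1/4), so T ∝ (1−A)^(1/4) / √d.
T₁ = [1360×0.91/(4×5.67×10⁻⁸×5.63²)]^(1/4) = 114.55 K.
T₂ = [1360×0.86/(4×5.67×10⁻⁸×1.91²)]^(1/4) = 193.90 K.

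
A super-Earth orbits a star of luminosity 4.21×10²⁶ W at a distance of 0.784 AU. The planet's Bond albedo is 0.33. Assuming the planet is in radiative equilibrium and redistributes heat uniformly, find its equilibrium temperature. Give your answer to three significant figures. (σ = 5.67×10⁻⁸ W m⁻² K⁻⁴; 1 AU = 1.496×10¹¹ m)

d = 0.784 AU = 1.17×10¹¹ m.
Flux: S = L/(4πd²) = 4.21×10²⁶/(4π×(1.17×10¹¹)²) = 2440 W m⁻².
Energy balance: absorbed = emitted ⇒ πR²·S(1−A) = 4πR²·σT_eq⁴, so T_eq⁴ = S(1−A)/(4σ).
T_eq = [2440 × 0.67 / (4 × 5.67×10⁻⁸)]^(1/4) = (7.19×10⁹)^(1/4) = 291 K.

T_eq ≈ 291 K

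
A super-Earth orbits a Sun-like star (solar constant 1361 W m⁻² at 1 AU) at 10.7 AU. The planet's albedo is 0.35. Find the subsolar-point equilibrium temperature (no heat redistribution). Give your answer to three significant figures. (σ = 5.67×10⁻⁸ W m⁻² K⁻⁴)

Flux at 10.7 AU: S = 1361/10.7² = 11.9 W m⁻².
At the subsolar point the surface absorbs S(1−A) and emits σT⁴ per unit area — no factor of 4, since only the local patch is in balance.
T = [11.9 × 0.65 / 5.67×10⁻⁸]^(1/4) = (1.36×10⁸)^(1/4) = 108 K.

T_ss ≈ 108 K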